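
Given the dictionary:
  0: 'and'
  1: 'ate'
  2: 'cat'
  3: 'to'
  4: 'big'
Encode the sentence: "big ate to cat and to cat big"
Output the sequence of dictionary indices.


Look up each word in the dictionary:
  'big' -> 4
  'ate' -> 1
  'to' -> 3
  'cat' -> 2
  'and' -> 0
  'to' -> 3
  'cat' -> 2
  'big' -> 4

Encoded: [4, 1, 3, 2, 0, 3, 2, 4]


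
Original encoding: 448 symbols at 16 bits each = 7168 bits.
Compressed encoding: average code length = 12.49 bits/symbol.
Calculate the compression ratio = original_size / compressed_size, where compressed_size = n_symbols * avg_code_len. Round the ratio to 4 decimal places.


original_size = n_symbols * orig_bits = 448 * 16 = 7168 bits
compressed_size = n_symbols * avg_code_len = 448 * 12.49 = 5595.52 bits
ratio = original_size / compressed_size = 7168 / 5595.52 = 1.281

Compression ratio = 1.281


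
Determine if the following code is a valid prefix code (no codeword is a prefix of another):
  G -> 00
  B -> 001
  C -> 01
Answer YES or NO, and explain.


Checking each pair (does one codeword prefix another?):
  G='00' vs B='001': prefix -- VIOLATION

NO -- this is NOT a valid prefix code. G (00) is a prefix of B (001).


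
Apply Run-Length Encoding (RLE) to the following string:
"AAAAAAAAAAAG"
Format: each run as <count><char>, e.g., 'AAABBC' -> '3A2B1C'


Scanning runs left to right:
  i=0: run of 'A' x 11 -> '11A'
  i=11: run of 'G' x 1 -> '1G'

RLE = 11A1G


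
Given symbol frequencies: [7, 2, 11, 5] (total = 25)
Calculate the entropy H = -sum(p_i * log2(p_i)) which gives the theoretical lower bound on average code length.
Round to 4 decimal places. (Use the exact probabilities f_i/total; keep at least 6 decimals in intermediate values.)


Per-symbol terms -p_i * log2(p_i) with p_i = f_i/25:
  p = 7/25 = 0.280000: log2(p) = -1.836501, -p*log2(p) = 0.514220
  p = 2/25 = 0.080000: log2(p) = -3.643856, -p*log2(p) = 0.291508
  p = 11/25 = 0.440000: log2(p) = -1.184425, -p*log2(p) = 0.521147
  p = 5/25 = 0.200000: log2(p) = -2.321928, -p*log2(p) = 0.464386
H = 0.514220 + 0.291508 + 0.521147 + 0.464386 = 1.791261

H = 1.7913 bits/symbol


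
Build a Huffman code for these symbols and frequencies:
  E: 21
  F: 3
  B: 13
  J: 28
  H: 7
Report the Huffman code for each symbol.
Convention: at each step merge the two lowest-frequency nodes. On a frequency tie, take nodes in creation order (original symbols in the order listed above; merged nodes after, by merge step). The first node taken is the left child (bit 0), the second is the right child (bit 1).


Huffman tree construction:
Step 1: Merge F(3) + H(7) = 10
Step 2: Merge (F+H)(10) + B(13) = 23
Step 3: Merge E(21) + ((F+H)+B)(23) = 44
Step 4: Merge J(28) + (E+((F+H)+B))(44) = 72
Read each symbol's code off the tree from the root (left child = 0, right child = 1).

Codes:
  E: 10 (length 2)
  F: 1100 (length 4)
  B: 111 (length 3)
  J: 0 (length 1)
  H: 1101 (length 4)
Average code length: 149/72 = 2.0694 bits/symbol


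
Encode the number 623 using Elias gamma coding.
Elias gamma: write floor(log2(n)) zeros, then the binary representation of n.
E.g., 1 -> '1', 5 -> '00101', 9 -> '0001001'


num_bits = floor(log2(623)) + 1 = 10
leading_zeros = num_bits - 1 = 9
binary(623) = 1001101111

Elias gamma(623) = '000000000' + '1001101111' = 0000000001001101111 (19 bits)


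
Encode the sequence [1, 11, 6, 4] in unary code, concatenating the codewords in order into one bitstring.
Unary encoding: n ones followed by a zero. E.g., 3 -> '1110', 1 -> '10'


Encode each number as n ones followed by a terminating 0:
  1 -> 10 (2 bits)
  11 -> 111111111110 (12 bits)
  6 -> 1111110 (7 bits)
  4 -> 11110 (5 bits)
Total length = 2 + 12 + 7 + 5 = 26 bits.

Unary([1, 11, 6, 4]) = 10111111111110111111011110 (26 bits)


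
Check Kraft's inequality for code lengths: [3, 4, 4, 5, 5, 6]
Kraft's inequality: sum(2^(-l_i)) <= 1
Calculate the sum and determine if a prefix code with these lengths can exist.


Sum = 2^(-3) + 2^(-4) + 2^(-4) + 2^(-5) + 2^(-5) + 2^(-6)
    = 0.125 + 0.0625 + 0.0625 + 0.03125 + 0.03125 + 0.015625
    = 21/64 = 0.328125
Since 0.328125 <= 1, Kraft's inequality IS satisfied.
A prefix code with these lengths CAN exist.

Kraft sum = 0.328125. Satisfied.


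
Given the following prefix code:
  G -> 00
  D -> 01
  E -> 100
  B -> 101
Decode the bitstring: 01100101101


Decoding step by step:
Bits 01 -> D
Bits 100 -> E
Bits 101 -> B
Bits 101 -> B


Decoded message: DEBB


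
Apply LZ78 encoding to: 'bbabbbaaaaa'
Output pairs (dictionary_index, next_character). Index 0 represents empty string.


LZ78 encoding steps:
Dictionary: {0: ''}
Step 1: w='' (idx 0), next='b' -> output (0, 'b'), add 'b' as idx 1
Step 2: w='b' (idx 1), next='a' -> output (1, 'a'), add 'ba' as idx 2
Step 3: w='b' (idx 1), next='b' -> output (1, 'b'), add 'bb' as idx 3
Step 4: w='ba' (idx 2), next='a' -> output (2, 'a'), add 'baa' as idx 4
Step 5: w='' (idx 0), next='a' -> output (0, 'a'), add 'a' as idx 5
Step 6: w='a' (idx 5), next='a' -> output (5, 'a'), add 'aa' as idx 6


Encoded: [(0, 'b'), (1, 'a'), (1, 'b'), (2, 'a'), (0, 'a'), (5, 'a')]


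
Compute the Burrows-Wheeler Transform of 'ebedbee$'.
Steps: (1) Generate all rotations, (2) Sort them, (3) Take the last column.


Rotations (sorted):
  0: $ebedbee -> last char: e
  1: bedbee$e -> last char: e
  2: bee$ebed -> last char: d
  3: dbee$ebe -> last char: e
  4: e$ebedbe -> last char: e
  5: ebedbee$ -> last char: $
  6: edbee$eb -> last char: b
  7: ee$ebedb -> last char: b


BWT = eedee$bb


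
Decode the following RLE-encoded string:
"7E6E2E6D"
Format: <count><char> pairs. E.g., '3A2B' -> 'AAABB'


Expanding each <count><char> pair:
  7E -> 'EEEEEEE'
  6E -> 'EEEEEE'
  2E -> 'EE'
  6D -> 'DDDDDD'

Decoded = EEEEEEEEEEEEEEEDDDDDD


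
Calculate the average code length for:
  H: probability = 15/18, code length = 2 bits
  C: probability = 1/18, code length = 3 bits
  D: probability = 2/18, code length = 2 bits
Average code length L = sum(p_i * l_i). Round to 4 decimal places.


Weighted contributions p_i * l_i:
  H: (15/18) * 2 = 30/18
  C: (1/18) * 3 = 3/18
  D: (2/18) * 2 = 4/18
Sum = (30 + 3 + 4)/18 = 37/18

L = 37/18 = 2.0556 bits/symbol


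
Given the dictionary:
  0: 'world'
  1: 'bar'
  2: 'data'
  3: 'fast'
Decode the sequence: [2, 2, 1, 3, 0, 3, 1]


Look up each index in the dictionary:
  2 -> 'data'
  2 -> 'data'
  1 -> 'bar'
  3 -> 'fast'
  0 -> 'world'
  3 -> 'fast'
  1 -> 'bar'

Decoded: "data data bar fast world fast bar"


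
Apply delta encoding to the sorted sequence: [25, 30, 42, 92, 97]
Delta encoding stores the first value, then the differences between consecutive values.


First value: 25
Deltas:
  30 - 25 = 5
  42 - 30 = 12
  92 - 42 = 50
  97 - 92 = 5


Delta encoded: [25, 5, 12, 50, 5]


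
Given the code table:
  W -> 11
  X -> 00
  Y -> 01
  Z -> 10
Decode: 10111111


Decoding:
10 -> Z
11 -> W
11 -> W
11 -> W


Result: ZWWW


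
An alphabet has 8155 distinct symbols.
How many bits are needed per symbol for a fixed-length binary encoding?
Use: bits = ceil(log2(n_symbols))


log2(8155) = 12.9935
Bracket: 2^12 = 4096 < 8155 <= 2^13 = 8192
So ceil(log2(8155)) = 13

bits = ceil(log2(8155)) = ceil(12.9935) = 13 bits


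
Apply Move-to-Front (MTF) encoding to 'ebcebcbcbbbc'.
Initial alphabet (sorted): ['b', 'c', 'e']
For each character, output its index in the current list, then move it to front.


MTF encoding:
'e': index 2 in ['b', 'c', 'e'] -> ['e', 'b', 'c']
'b': index 1 in ['e', 'b', 'c'] -> ['b', 'e', 'c']
'c': index 2 in ['b', 'e', 'c'] -> ['c', 'b', 'e']
'e': index 2 in ['c', 'b', 'e'] -> ['e', 'c', 'b']
'b': index 2 in ['e', 'c', 'b'] -> ['b', 'e', 'c']
'c': index 2 in ['b', 'e', 'c'] -> ['c', 'b', 'e']
'b': index 1 in ['c', 'b', 'e'] -> ['b', 'c', 'e']
'c': index 1 in ['b', 'c', 'e'] -> ['c', 'b', 'e']
'b': index 1 in ['c', 'b', 'e'] -> ['b', 'c', 'e']
'b': index 0 in ['b', 'c', 'e'] -> ['b', 'c', 'e']
'b': index 0 in ['b', 'c', 'e'] -> ['b', 'c', 'e']
'c': index 1 in ['b', 'c', 'e'] -> ['c', 'b', 'e']


Output: [2, 1, 2, 2, 2, 2, 1, 1, 1, 0, 0, 1]


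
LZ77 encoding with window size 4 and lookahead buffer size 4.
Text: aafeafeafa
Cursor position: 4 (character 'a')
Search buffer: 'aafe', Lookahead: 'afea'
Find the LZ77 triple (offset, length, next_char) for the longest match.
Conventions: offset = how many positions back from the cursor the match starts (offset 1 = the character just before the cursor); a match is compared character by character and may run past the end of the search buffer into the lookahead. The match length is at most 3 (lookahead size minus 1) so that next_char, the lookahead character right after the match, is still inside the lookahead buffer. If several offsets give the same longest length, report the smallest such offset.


Try each offset into the search buffer:
  offset=1 (pos 3, char 'e'): match length 0
  offset=2 (pos 2, char 'f'): match length 0
  offset=3 (pos 1, char 'a'): match length 3
  offset=4 (pos 0, char 'a'): match length 1
Longest match has length 3 at offset 3.
next_char = character at position 4 + 3 = 7 -> 'a'

Best match: offset=3, length=3 (matching 'afe' starting at position 1)
LZ77 triple: (3, 3, 'a')


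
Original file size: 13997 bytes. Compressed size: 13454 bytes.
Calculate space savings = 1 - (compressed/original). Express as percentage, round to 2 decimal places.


ratio = compressed/original = 13454/13997 = 0.961206
savings = 1 - ratio = 1 - 0.961206 = 0.038794
as a percentage: 0.038794 * 100 = 3.88%

Space savings = 1 - 13454/13997 = 3.88%


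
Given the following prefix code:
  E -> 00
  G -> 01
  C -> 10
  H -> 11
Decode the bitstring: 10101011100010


Decoding step by step:
Bits 10 -> C
Bits 10 -> C
Bits 10 -> C
Bits 11 -> H
Bits 10 -> C
Bits 00 -> E
Bits 10 -> C


Decoded message: CCCHCEC


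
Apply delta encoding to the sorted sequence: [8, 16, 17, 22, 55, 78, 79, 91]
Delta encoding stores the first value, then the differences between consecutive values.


First value: 8
Deltas:
  16 - 8 = 8
  17 - 16 = 1
  22 - 17 = 5
  55 - 22 = 33
  78 - 55 = 23
  79 - 78 = 1
  91 - 79 = 12


Delta encoded: [8, 8, 1, 5, 33, 23, 1, 12]


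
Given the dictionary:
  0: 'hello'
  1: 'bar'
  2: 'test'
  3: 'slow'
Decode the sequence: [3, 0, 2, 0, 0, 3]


Look up each index in the dictionary:
  3 -> 'slow'
  0 -> 'hello'
  2 -> 'test'
  0 -> 'hello'
  0 -> 'hello'
  3 -> 'slow'

Decoded: "slow hello test hello hello slow"


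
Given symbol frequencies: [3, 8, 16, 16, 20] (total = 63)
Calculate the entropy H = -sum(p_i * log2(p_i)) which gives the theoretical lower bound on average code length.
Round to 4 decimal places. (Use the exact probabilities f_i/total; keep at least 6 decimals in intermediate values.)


Per-symbol terms -p_i * log2(p_i) with p_i = f_i/63:
  p = 3/63 = 0.047619: log2(p) = -4.392317, -p*log2(p) = 0.209158
  p = 8/63 = 0.126984: log2(p) = -2.977280, -p*log2(p) = 0.378067
  p = 16/63 = 0.253968: log2(p) = -1.977280, -p*log2(p) = 0.502166
  p = 16/63 = 0.253968: log2(p) = -1.977280, -p*log2(p) = 0.502166
  p = 20/63 = 0.317460: log2(p) = -1.655352, -p*log2(p) = 0.525509
H = 0.209158 + 0.378067 + 0.502166 + 0.502166 + 0.525509 = 2.117066

H = 2.1171 bits/symbol


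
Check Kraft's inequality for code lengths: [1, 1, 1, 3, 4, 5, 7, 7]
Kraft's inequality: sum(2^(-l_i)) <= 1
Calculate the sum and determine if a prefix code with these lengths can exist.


Sum = 2^(-1) + 2^(-1) + 2^(-1) + 2^(-3) + 2^(-4) + 2^(-5) + 2^(-7) + 2^(-7)
    = 0.5 + 0.5 + 0.5 + 0.125 + 0.0625 + 0.03125 + 0.0078125 + 0.0078125
    = 222/128 = 1.734375
Since 1.734375 > 1, Kraft's inequality is NOT satisfied.
A prefix code with these lengths CANNOT exist.

Kraft sum = 1.734375. Not satisfied.


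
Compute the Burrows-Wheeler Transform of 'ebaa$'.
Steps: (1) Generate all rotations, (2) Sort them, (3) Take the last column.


Rotations (sorted):
  0: $ebaa -> last char: a
  1: a$eba -> last char: a
  2: aa$eb -> last char: b
  3: baa$e -> last char: e
  4: ebaa$ -> last char: $


BWT = aabe$


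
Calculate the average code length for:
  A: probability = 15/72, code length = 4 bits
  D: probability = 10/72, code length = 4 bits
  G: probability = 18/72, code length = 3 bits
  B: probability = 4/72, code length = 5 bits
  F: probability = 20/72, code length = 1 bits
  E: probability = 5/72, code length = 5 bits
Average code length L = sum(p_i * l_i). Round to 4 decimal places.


Weighted contributions p_i * l_i:
  A: (15/72) * 4 = 60/72
  D: (10/72) * 4 = 40/72
  G: (18/72) * 3 = 54/72
  B: (4/72) * 5 = 20/72
  F: (20/72) * 1 = 20/72
  E: (5/72) * 5 = 25/72
Sum = (60 + 40 + 54 + 20 + 20 + 25)/72 = 219/72

L = 219/72 = 3.0417 bits/symbol


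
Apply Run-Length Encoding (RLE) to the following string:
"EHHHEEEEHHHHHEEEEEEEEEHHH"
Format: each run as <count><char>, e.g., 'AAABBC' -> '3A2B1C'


Scanning runs left to right:
  i=0: run of 'E' x 1 -> '1E'
  i=1: run of 'H' x 3 -> '3H'
  i=4: run of 'E' x 4 -> '4E'
  i=8: run of 'H' x 5 -> '5H'
  i=13: run of 'E' x 9 -> '9E'
  i=22: run of 'H' x 3 -> '3H'

RLE = 1E3H4E5H9E3H


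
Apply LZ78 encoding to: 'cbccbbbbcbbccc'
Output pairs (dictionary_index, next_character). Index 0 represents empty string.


LZ78 encoding steps:
Dictionary: {0: ''}
Step 1: w='' (idx 0), next='c' -> output (0, 'c'), add 'c' as idx 1
Step 2: w='' (idx 0), next='b' -> output (0, 'b'), add 'b' as idx 2
Step 3: w='c' (idx 1), next='c' -> output (1, 'c'), add 'cc' as idx 3
Step 4: w='b' (idx 2), next='b' -> output (2, 'b'), add 'bb' as idx 4
Step 5: w='bb' (idx 4), next='c' -> output (4, 'c'), add 'bbc' as idx 5
Step 6: w='bbc' (idx 5), next='c' -> output (5, 'c'), add 'bbcc' as idx 6
Step 7: w='c' (idx 1), end of input -> output (1, '')


Encoded: [(0, 'c'), (0, 'b'), (1, 'c'), (2, 'b'), (4, 'c'), (5, 'c'), (1, '')]


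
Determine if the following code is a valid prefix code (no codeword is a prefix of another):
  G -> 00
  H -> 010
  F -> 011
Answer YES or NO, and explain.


Checking each pair (does one codeword prefix another?):
  G='00' vs H='010': no prefix
  G='00' vs F='011': no prefix
  H='010' vs G='00': no prefix
  H='010' vs F='011': no prefix
  F='011' vs G='00': no prefix
  F='011' vs H='010': no prefix
No violation found over all pairs.

YES -- this is a valid prefix code. No codeword is a prefix of any other codeword.


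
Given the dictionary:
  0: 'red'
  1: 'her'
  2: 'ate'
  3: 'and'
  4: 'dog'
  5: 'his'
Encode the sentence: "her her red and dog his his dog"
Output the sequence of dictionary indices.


Look up each word in the dictionary:
  'her' -> 1
  'her' -> 1
  'red' -> 0
  'and' -> 3
  'dog' -> 4
  'his' -> 5
  'his' -> 5
  'dog' -> 4

Encoded: [1, 1, 0, 3, 4, 5, 5, 4]


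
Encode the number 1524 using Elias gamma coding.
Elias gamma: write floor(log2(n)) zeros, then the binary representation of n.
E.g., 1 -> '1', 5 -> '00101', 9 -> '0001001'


num_bits = floor(log2(1524)) + 1 = 11
leading_zeros = num_bits - 1 = 10
binary(1524) = 10111110100

Elias gamma(1524) = '0000000000' + '10111110100' = 000000000010111110100 (21 bits)


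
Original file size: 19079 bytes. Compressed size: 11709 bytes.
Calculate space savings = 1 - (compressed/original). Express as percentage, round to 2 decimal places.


ratio = compressed/original = 11709/19079 = 0.613711
savings = 1 - ratio = 1 - 0.613711 = 0.386289
as a percentage: 0.386289 * 100 = 38.63%

Space savings = 1 - 11709/19079 = 38.63%


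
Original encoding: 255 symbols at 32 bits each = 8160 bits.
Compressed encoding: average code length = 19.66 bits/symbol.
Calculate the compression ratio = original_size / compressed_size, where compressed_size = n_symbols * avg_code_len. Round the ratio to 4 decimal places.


original_size = n_symbols * orig_bits = 255 * 32 = 8160 bits
compressed_size = n_symbols * avg_code_len = 255 * 19.66 = 5013.3 bits
ratio = original_size / compressed_size = 8160 / 5013.3 = 1.6277

Compression ratio = 1.6277


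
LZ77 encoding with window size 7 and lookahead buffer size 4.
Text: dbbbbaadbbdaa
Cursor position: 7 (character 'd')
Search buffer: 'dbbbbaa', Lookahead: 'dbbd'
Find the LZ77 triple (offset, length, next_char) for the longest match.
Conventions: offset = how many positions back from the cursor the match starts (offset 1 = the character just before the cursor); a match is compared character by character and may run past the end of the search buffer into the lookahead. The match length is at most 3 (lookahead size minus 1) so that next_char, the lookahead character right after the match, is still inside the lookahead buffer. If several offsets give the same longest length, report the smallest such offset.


Try each offset into the search buffer:
  offset=1 (pos 6, char 'a'): match length 0
  offset=2 (pos 5, char 'a'): match length 0
  offset=3 (pos 4, char 'b'): match length 0
  offset=4 (pos 3, char 'b'): match length 0
  offset=5 (pos 2, char 'b'): match length 0
  offset=6 (pos 1, char 'b'): match length 0
  offset=7 (pos 0, char 'd'): match length 3
Longest match has length 3 at offset 7.
next_char = character at position 7 + 3 = 10 -> 'd'

Best match: offset=7, length=3 (matching 'dbb' starting at position 0)
LZ77 triple: (7, 3, 'd')


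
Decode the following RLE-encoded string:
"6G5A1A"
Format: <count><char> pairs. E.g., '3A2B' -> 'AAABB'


Expanding each <count><char> pair:
  6G -> 'GGGGGG'
  5A -> 'AAAAA'
  1A -> 'A'

Decoded = GGGGGGAAAAAA


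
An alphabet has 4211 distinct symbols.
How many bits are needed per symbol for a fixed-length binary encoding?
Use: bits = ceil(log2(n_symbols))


log2(4211) = 12.0399
Bracket: 2^12 = 4096 < 4211 <= 2^13 = 8192
So ceil(log2(4211)) = 13

bits = ceil(log2(4211)) = ceil(12.0399) = 13 bits


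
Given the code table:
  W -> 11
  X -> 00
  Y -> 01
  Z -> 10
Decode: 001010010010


Decoding:
00 -> X
10 -> Z
10 -> Z
01 -> Y
00 -> X
10 -> Z


Result: XZZYXZ


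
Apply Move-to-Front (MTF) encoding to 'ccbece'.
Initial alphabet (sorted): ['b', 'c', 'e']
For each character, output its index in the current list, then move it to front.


MTF encoding:
'c': index 1 in ['b', 'c', 'e'] -> ['c', 'b', 'e']
'c': index 0 in ['c', 'b', 'e'] -> ['c', 'b', 'e']
'b': index 1 in ['c', 'b', 'e'] -> ['b', 'c', 'e']
'e': index 2 in ['b', 'c', 'e'] -> ['e', 'b', 'c']
'c': index 2 in ['e', 'b', 'c'] -> ['c', 'e', 'b']
'e': index 1 in ['c', 'e', 'b'] -> ['e', 'c', 'b']


Output: [1, 0, 1, 2, 2, 1]


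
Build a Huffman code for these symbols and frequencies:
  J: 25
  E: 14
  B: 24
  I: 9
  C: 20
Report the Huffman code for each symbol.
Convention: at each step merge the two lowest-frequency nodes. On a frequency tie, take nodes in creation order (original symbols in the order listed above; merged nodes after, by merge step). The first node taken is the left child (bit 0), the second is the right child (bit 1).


Huffman tree construction:
Step 1: Merge I(9) + E(14) = 23
Step 2: Merge C(20) + (I+E)(23) = 43
Step 3: Merge B(24) + J(25) = 49
Step 4: Merge (C+(I+E))(43) + (B+J)(49) = 92
Read each symbol's code off the tree from the root (left child = 0, right child = 1).

Codes:
  J: 11 (length 2)
  E: 011 (length 3)
  B: 10 (length 2)
  I: 010 (length 3)
  C: 00 (length 2)
Average code length: 207/92 = 2.2500 bits/symbol


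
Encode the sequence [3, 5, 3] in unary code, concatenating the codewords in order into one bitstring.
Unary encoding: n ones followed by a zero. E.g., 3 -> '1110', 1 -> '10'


Encode each number as n ones followed by a terminating 0:
  3 -> 1110 (4 bits)
  5 -> 111110 (6 bits)
  3 -> 1110 (4 bits)
Total length = 4 + 6 + 4 = 14 bits.

Unary([3, 5, 3]) = 11101111101110 (14 bits)


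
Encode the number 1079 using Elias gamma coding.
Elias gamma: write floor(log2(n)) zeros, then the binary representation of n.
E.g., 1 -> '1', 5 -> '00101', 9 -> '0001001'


num_bits = floor(log2(1079)) + 1 = 11
leading_zeros = num_bits - 1 = 10
binary(1079) = 10000110111

Elias gamma(1079) = '0000000000' + '10000110111' = 000000000010000110111 (21 bits)


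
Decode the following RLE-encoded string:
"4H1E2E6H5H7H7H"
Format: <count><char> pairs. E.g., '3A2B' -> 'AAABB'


Expanding each <count><char> pair:
  4H -> 'HHHH'
  1E -> 'E'
  2E -> 'EE'
  6H -> 'HHHHHH'
  5H -> 'HHHHH'
  7H -> 'HHHHHHH'
  7H -> 'HHHHHHH'

Decoded = HHHHEEEHHHHHHHHHHHHHHHHHHHHHHHHH


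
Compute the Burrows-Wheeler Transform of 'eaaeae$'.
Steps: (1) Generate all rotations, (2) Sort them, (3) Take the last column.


Rotations (sorted):
  0: $eaaeae -> last char: e
  1: aaeae$e -> last char: e
  2: ae$eaae -> last char: e
  3: aeae$ea -> last char: a
  4: e$eaaea -> last char: a
  5: eaaeae$ -> last char: $
  6: eae$eaa -> last char: a


BWT = eeeaa$a


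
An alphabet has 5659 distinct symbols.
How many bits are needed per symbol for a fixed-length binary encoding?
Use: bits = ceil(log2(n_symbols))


log2(5659) = 12.4663
Bracket: 2^12 = 4096 < 5659 <= 2^13 = 8192
So ceil(log2(5659)) = 13

bits = ceil(log2(5659)) = ceil(12.4663) = 13 bits


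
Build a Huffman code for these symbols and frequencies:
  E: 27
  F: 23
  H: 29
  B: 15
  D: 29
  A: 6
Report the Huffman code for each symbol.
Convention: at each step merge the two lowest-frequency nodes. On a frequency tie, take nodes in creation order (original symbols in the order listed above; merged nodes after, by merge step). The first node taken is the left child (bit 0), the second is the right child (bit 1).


Huffman tree construction:
Step 1: Merge A(6) + B(15) = 21
Step 2: Merge (A+B)(21) + F(23) = 44
Step 3: Merge E(27) + H(29) = 56
Step 4: Merge D(29) + ((A+B)+F)(44) = 73
Step 5: Merge (E+H)(56) + (D+((A+B)+F))(73) = 129
Read each symbol's code off the tree from the root (left child = 0, right child = 1).

Codes:
  E: 00 (length 2)
  F: 111 (length 3)
  H: 01 (length 2)
  B: 1101 (length 4)
  D: 10 (length 2)
  A: 1100 (length 4)
Average code length: 323/129 = 2.5039 bits/symbol


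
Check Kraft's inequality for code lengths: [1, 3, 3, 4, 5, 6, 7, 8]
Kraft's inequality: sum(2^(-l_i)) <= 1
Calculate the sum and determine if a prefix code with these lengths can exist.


Sum = 2^(-1) + 2^(-3) + 2^(-3) + 2^(-4) + 2^(-5) + 2^(-6) + 2^(-7) + 2^(-8)
    = 0.5 + 0.125 + 0.125 + 0.0625 + 0.03125 + 0.015625 + 0.0078125 + 0.00390625
    = 223/256 = 0.87109375
Since 0.87109375 <= 1, Kraft's inequality IS satisfied.
A prefix code with these lengths CAN exist.

Kraft sum = 0.87109375. Satisfied.


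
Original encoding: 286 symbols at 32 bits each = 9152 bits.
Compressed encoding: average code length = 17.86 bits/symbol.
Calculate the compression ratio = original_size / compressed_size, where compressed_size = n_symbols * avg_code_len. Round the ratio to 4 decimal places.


original_size = n_symbols * orig_bits = 286 * 32 = 9152 bits
compressed_size = n_symbols * avg_code_len = 286 * 17.86 = 5107.96 bits
ratio = original_size / compressed_size = 9152 / 5107.96 = 1.7917

Compression ratio = 1.7917


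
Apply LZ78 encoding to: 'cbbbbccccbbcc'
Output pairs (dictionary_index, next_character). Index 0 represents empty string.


LZ78 encoding steps:
Dictionary: {0: ''}
Step 1: w='' (idx 0), next='c' -> output (0, 'c'), add 'c' as idx 1
Step 2: w='' (idx 0), next='b' -> output (0, 'b'), add 'b' as idx 2
Step 3: w='b' (idx 2), next='b' -> output (2, 'b'), add 'bb' as idx 3
Step 4: w='b' (idx 2), next='c' -> output (2, 'c'), add 'bc' as idx 4
Step 5: w='c' (idx 1), next='c' -> output (1, 'c'), add 'cc' as idx 5
Step 6: w='c' (idx 1), next='b' -> output (1, 'b'), add 'cb' as idx 6
Step 7: w='bc' (idx 4), next='c' -> output (4, 'c'), add 'bcc' as idx 7


Encoded: [(0, 'c'), (0, 'b'), (2, 'b'), (2, 'c'), (1, 'c'), (1, 'b'), (4, 'c')]


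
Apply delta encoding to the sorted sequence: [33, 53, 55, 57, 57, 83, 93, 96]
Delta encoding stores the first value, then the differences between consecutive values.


First value: 33
Deltas:
  53 - 33 = 20
  55 - 53 = 2
  57 - 55 = 2
  57 - 57 = 0
  83 - 57 = 26
  93 - 83 = 10
  96 - 93 = 3


Delta encoded: [33, 20, 2, 2, 0, 26, 10, 3]


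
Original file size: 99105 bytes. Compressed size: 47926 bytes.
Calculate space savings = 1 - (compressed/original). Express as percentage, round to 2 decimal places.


ratio = compressed/original = 47926/99105 = 0.483588
savings = 1 - ratio = 1 - 0.483588 = 0.516412
as a percentage: 0.516412 * 100 = 51.64%

Space savings = 1 - 47926/99105 = 51.64%


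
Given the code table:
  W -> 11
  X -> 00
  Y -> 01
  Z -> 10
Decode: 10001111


Decoding:
10 -> Z
00 -> X
11 -> W
11 -> W


Result: ZXWW


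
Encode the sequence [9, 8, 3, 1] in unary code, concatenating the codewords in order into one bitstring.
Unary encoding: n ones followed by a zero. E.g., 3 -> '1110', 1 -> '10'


Encode each number as n ones followed by a terminating 0:
  9 -> 1111111110 (10 bits)
  8 -> 111111110 (9 bits)
  3 -> 1110 (4 bits)
  1 -> 10 (2 bits)
Total length = 10 + 9 + 4 + 2 = 25 bits.

Unary([9, 8, 3, 1]) = 1111111110111111110111010 (25 bits)


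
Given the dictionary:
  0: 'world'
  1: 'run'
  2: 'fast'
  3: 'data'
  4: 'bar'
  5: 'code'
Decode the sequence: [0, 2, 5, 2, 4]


Look up each index in the dictionary:
  0 -> 'world'
  2 -> 'fast'
  5 -> 'code'
  2 -> 'fast'
  4 -> 'bar'

Decoded: "world fast code fast bar"


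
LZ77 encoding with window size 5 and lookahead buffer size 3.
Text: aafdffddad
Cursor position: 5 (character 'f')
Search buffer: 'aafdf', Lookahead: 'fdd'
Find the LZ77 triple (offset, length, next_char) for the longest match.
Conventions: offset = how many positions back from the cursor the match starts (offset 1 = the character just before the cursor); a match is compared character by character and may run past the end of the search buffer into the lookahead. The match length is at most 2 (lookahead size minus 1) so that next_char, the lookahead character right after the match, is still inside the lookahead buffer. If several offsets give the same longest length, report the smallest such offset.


Try each offset into the search buffer:
  offset=1 (pos 4, char 'f'): match length 1
  offset=2 (pos 3, char 'd'): match length 0
  offset=3 (pos 2, char 'f'): match length 2
  offset=4 (pos 1, char 'a'): match length 0
  offset=5 (pos 0, char 'a'): match length 0
Longest match has length 2 at offset 3.
next_char = character at position 5 + 2 = 7 -> 'd'

Best match: offset=3, length=2 (matching 'fd' starting at position 2)
LZ77 triple: (3, 2, 'd')


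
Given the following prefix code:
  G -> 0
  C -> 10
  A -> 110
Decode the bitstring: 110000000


Decoding step by step:
Bits 110 -> A
Bits 0 -> G
Bits 0 -> G
Bits 0 -> G
Bits 0 -> G
Bits 0 -> G
Bits 0 -> G


Decoded message: AGGGGGG


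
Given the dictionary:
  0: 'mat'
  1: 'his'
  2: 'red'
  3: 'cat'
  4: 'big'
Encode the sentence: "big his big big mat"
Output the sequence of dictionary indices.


Look up each word in the dictionary:
  'big' -> 4
  'his' -> 1
  'big' -> 4
  'big' -> 4
  'mat' -> 0

Encoded: [4, 1, 4, 4, 0]


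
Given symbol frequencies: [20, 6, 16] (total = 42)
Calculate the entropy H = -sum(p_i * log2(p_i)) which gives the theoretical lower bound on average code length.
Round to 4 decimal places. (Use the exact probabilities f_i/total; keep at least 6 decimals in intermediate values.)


Per-symbol terms -p_i * log2(p_i) with p_i = f_i/42:
  p = 20/42 = 0.476190: log2(p) = -1.070389, -p*log2(p) = 0.509709
  p = 6/42 = 0.142857: log2(p) = -2.807355, -p*log2(p) = 0.401051
  p = 16/42 = 0.380952: log2(p) = -1.392317, -p*log2(p) = 0.530407
H = 0.509709 + 0.401051 + 0.530407 = 1.441167

H = 1.4412 bits/symbol


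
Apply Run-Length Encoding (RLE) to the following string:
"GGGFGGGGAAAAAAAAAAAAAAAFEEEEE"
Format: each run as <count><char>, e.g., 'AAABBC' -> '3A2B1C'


Scanning runs left to right:
  i=0: run of 'G' x 3 -> '3G'
  i=3: run of 'F' x 1 -> '1F'
  i=4: run of 'G' x 4 -> '4G'
  i=8: run of 'A' x 15 -> '15A'
  i=23: run of 'F' x 1 -> '1F'
  i=24: run of 'E' x 5 -> '5E'

RLE = 3G1F4G15A1F5E


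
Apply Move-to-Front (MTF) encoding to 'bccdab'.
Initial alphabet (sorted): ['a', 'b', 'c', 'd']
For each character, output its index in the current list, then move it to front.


MTF encoding:
'b': index 1 in ['a', 'b', 'c', 'd'] -> ['b', 'a', 'c', 'd']
'c': index 2 in ['b', 'a', 'c', 'd'] -> ['c', 'b', 'a', 'd']
'c': index 0 in ['c', 'b', 'a', 'd'] -> ['c', 'b', 'a', 'd']
'd': index 3 in ['c', 'b', 'a', 'd'] -> ['d', 'c', 'b', 'a']
'a': index 3 in ['d', 'c', 'b', 'a'] -> ['a', 'd', 'c', 'b']
'b': index 3 in ['a', 'd', 'c', 'b'] -> ['b', 'a', 'd', 'c']


Output: [1, 2, 0, 3, 3, 3]


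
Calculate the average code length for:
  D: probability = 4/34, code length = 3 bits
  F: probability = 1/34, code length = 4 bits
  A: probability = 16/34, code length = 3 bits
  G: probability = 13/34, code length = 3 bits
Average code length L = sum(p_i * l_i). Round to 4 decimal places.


Weighted contributions p_i * l_i:
  D: (4/34) * 3 = 12/34
  F: (1/34) * 4 = 4/34
  A: (16/34) * 3 = 48/34
  G: (13/34) * 3 = 39/34
Sum = (12 + 4 + 48 + 39)/34 = 103/34

L = 103/34 = 3.0294 bits/symbol


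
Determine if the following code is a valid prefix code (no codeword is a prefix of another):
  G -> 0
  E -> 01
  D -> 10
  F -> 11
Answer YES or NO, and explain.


Checking each pair (does one codeword prefix another?):
  G='0' vs E='01': prefix -- VIOLATION

NO -- this is NOT a valid prefix code. G (0) is a prefix of E (01).


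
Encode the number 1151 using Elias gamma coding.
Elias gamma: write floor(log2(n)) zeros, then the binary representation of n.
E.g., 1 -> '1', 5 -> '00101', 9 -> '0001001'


num_bits = floor(log2(1151)) + 1 = 11
leading_zeros = num_bits - 1 = 10
binary(1151) = 10001111111

Elias gamma(1151) = '0000000000' + '10001111111' = 000000000010001111111 (21 bits)


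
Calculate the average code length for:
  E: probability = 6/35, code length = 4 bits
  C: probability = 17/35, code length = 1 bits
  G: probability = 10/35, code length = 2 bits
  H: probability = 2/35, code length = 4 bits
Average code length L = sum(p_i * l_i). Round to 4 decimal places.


Weighted contributions p_i * l_i:
  E: (6/35) * 4 = 24/35
  C: (17/35) * 1 = 17/35
  G: (10/35) * 2 = 20/35
  H: (2/35) * 4 = 8/35
Sum = (24 + 17 + 20 + 8)/35 = 69/35

L = 69/35 = 1.9714 bits/symbol


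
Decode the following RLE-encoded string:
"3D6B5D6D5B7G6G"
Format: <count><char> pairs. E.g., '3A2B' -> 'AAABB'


Expanding each <count><char> pair:
  3D -> 'DDD'
  6B -> 'BBBBBB'
  5D -> 'DDDDD'
  6D -> 'DDDDDD'
  5B -> 'BBBBB'
  7G -> 'GGGGGGG'
  6G -> 'GGGGGG'

Decoded = DDDBBBBBBDDDDDDDDDDDBBBBBGGGGGGGGGGGGG


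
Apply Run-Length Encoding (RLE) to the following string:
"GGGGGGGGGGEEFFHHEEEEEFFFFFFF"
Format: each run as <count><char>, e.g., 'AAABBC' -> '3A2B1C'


Scanning runs left to right:
  i=0: run of 'G' x 10 -> '10G'
  i=10: run of 'E' x 2 -> '2E'
  i=12: run of 'F' x 2 -> '2F'
  i=14: run of 'H' x 2 -> '2H'
  i=16: run of 'E' x 5 -> '5E'
  i=21: run of 'F' x 7 -> '7F'

RLE = 10G2E2F2H5E7F


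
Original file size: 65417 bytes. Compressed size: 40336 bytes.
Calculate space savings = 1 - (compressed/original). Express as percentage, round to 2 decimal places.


ratio = compressed/original = 40336/65417 = 0.616598
savings = 1 - ratio = 1 - 0.616598 = 0.383402
as a percentage: 0.383402 * 100 = 38.34%

Space savings = 1 - 40336/65417 = 38.34%


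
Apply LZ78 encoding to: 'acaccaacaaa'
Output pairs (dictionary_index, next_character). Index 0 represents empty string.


LZ78 encoding steps:
Dictionary: {0: ''}
Step 1: w='' (idx 0), next='a' -> output (0, 'a'), add 'a' as idx 1
Step 2: w='' (idx 0), next='c' -> output (0, 'c'), add 'c' as idx 2
Step 3: w='a' (idx 1), next='c' -> output (1, 'c'), add 'ac' as idx 3
Step 4: w='c' (idx 2), next='a' -> output (2, 'a'), add 'ca' as idx 4
Step 5: w='ac' (idx 3), next='a' -> output (3, 'a'), add 'aca' as idx 5
Step 6: w='a' (idx 1), next='a' -> output (1, 'a'), add 'aa' as idx 6


Encoded: [(0, 'a'), (0, 'c'), (1, 'c'), (2, 'a'), (3, 'a'), (1, 'a')]


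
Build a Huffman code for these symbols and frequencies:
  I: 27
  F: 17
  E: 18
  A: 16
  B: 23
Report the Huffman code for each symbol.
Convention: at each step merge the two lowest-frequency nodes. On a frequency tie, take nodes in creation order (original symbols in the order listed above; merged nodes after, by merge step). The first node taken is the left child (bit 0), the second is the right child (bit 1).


Huffman tree construction:
Step 1: Merge A(16) + F(17) = 33
Step 2: Merge E(18) + B(23) = 41
Step 3: Merge I(27) + (A+F)(33) = 60
Step 4: Merge (E+B)(41) + (I+(A+F))(60) = 101
Read each symbol's code off the tree from the root (left child = 0, right child = 1).

Codes:
  I: 10 (length 2)
  F: 111 (length 3)
  E: 00 (length 2)
  A: 110 (length 3)
  B: 01 (length 2)
Average code length: 235/101 = 2.3267 bits/symbol


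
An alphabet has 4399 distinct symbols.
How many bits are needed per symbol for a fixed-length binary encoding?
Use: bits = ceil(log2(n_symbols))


log2(4399) = 12.103
Bracket: 2^12 = 4096 < 4399 <= 2^13 = 8192
So ceil(log2(4399)) = 13

bits = ceil(log2(4399)) = ceil(12.103) = 13 bits


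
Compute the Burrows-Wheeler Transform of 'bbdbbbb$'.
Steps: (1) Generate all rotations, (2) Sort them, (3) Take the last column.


Rotations (sorted):
  0: $bbdbbbb -> last char: b
  1: b$bbdbbb -> last char: b
  2: bb$bbdbb -> last char: b
  3: bbb$bbdb -> last char: b
  4: bbbb$bbd -> last char: d
  5: bbdbbbb$ -> last char: $
  6: bdbbbb$b -> last char: b
  7: dbbbb$bb -> last char: b


BWT = bbbbd$bb


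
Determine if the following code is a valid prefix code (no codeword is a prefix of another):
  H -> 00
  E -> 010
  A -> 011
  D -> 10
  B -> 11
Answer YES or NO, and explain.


Checking each pair (does one codeword prefix another?):
  H='00' vs E='010': no prefix
  H='00' vs A='011': no prefix
  H='00' vs D='10': no prefix
  H='00' vs B='11': no prefix
  E='010' vs H='00': no prefix
  E='010' vs A='011': no prefix
  E='010' vs D='10': no prefix
  E='010' vs B='11': no prefix
  A='011' vs H='00': no prefix
  A='011' vs E='010': no prefix
  A='011' vs D='10': no prefix
  A='011' vs B='11': no prefix
  D='10' vs H='00': no prefix
  D='10' vs E='010': no prefix
  D='10' vs A='011': no prefix
  D='10' vs B='11': no prefix
  B='11' vs H='00': no prefix
  B='11' vs E='010': no prefix
  B='11' vs A='011': no prefix
  B='11' vs D='10': no prefix
No violation found over all pairs.

YES -- this is a valid prefix code. No codeword is a prefix of any other codeword.


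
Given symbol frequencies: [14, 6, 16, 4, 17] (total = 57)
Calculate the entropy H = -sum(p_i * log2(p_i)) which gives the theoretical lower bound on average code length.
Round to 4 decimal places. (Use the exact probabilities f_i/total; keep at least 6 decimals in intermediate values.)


Per-symbol terms -p_i * log2(p_i) with p_i = f_i/57:
  p = 14/57 = 0.245614: log2(p) = -2.025535, -p*log2(p) = 0.497500
  p = 6/57 = 0.105263: log2(p) = -3.247928, -p*log2(p) = 0.341887
  p = 16/57 = 0.280702: log2(p) = -1.832890, -p*log2(p) = 0.514495
  p = 4/57 = 0.070175: log2(p) = -3.832890, -p*log2(p) = 0.268975
  p = 17/57 = 0.298246: log2(p) = -1.745427, -p*log2(p) = 0.520566
H = 0.497500 + 0.341887 + 0.514495 + 0.268975 + 0.520566 = 2.143423

H = 2.1434 bits/symbol


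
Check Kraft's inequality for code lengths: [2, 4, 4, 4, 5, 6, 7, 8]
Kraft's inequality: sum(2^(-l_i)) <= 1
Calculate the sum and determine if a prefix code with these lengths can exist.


Sum = 2^(-2) + 2^(-4) + 2^(-4) + 2^(-4) + 2^(-5) + 2^(-6) + 2^(-7) + 2^(-8)
    = 0.25 + 0.0625 + 0.0625 + 0.0625 + 0.03125 + 0.015625 + 0.0078125 + 0.00390625
    = 127/256 = 0.49609375
Since 0.49609375 <= 1, Kraft's inequality IS satisfied.
A prefix code with these lengths CAN exist.

Kraft sum = 0.49609375. Satisfied.


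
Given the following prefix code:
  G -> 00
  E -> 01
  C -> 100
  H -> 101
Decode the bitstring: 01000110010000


Decoding step by step:
Bits 01 -> E
Bits 00 -> G
Bits 01 -> E
Bits 100 -> C
Bits 100 -> C
Bits 00 -> G


Decoded message: EGECCG


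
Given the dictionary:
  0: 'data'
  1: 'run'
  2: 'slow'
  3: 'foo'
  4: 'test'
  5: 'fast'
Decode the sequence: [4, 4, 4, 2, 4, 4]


Look up each index in the dictionary:
  4 -> 'test'
  4 -> 'test'
  4 -> 'test'
  2 -> 'slow'
  4 -> 'test'
  4 -> 'test'

Decoded: "test test test slow test test"


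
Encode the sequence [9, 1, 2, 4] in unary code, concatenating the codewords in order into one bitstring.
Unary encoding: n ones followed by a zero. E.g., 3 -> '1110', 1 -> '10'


Encode each number as n ones followed by a terminating 0:
  9 -> 1111111110 (10 bits)
  1 -> 10 (2 bits)
  2 -> 110 (3 bits)
  4 -> 11110 (5 bits)
Total length = 10 + 2 + 3 + 5 = 20 bits.

Unary([9, 1, 2, 4]) = 11111111101011011110 (20 bits)


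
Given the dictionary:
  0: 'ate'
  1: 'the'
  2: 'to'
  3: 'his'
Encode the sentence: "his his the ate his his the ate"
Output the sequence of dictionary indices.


Look up each word in the dictionary:
  'his' -> 3
  'his' -> 3
  'the' -> 1
  'ate' -> 0
  'his' -> 3
  'his' -> 3
  'the' -> 1
  'ate' -> 0

Encoded: [3, 3, 1, 0, 3, 3, 1, 0]


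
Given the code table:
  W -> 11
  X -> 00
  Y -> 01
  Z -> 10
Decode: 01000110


Decoding:
01 -> Y
00 -> X
01 -> Y
10 -> Z


Result: YXYZ


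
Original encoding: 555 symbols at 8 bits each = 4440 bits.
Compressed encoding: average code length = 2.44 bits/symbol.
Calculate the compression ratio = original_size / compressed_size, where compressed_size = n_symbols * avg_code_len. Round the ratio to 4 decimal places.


original_size = n_symbols * orig_bits = 555 * 8 = 4440 bits
compressed_size = n_symbols * avg_code_len = 555 * 2.44 = 1354.2 bits
ratio = original_size / compressed_size = 4440 / 1354.2 = 3.2787

Compression ratio = 3.2787


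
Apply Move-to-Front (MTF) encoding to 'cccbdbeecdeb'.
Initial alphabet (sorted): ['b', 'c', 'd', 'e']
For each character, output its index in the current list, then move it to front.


MTF encoding:
'c': index 1 in ['b', 'c', 'd', 'e'] -> ['c', 'b', 'd', 'e']
'c': index 0 in ['c', 'b', 'd', 'e'] -> ['c', 'b', 'd', 'e']
'c': index 0 in ['c', 'b', 'd', 'e'] -> ['c', 'b', 'd', 'e']
'b': index 1 in ['c', 'b', 'd', 'e'] -> ['b', 'c', 'd', 'e']
'd': index 2 in ['b', 'c', 'd', 'e'] -> ['d', 'b', 'c', 'e']
'b': index 1 in ['d', 'b', 'c', 'e'] -> ['b', 'd', 'c', 'e']
'e': index 3 in ['b', 'd', 'c', 'e'] -> ['e', 'b', 'd', 'c']
'e': index 0 in ['e', 'b', 'd', 'c'] -> ['e', 'b', 'd', 'c']
'c': index 3 in ['e', 'b', 'd', 'c'] -> ['c', 'e', 'b', 'd']
'd': index 3 in ['c', 'e', 'b', 'd'] -> ['d', 'c', 'e', 'b']
'e': index 2 in ['d', 'c', 'e', 'b'] -> ['e', 'd', 'c', 'b']
'b': index 3 in ['e', 'd', 'c', 'b'] -> ['b', 'e', 'd', 'c']


Output: [1, 0, 0, 1, 2, 1, 3, 0, 3, 3, 2, 3]


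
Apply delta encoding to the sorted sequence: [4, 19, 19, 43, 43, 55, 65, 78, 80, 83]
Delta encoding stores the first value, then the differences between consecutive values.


First value: 4
Deltas:
  19 - 4 = 15
  19 - 19 = 0
  43 - 19 = 24
  43 - 43 = 0
  55 - 43 = 12
  65 - 55 = 10
  78 - 65 = 13
  80 - 78 = 2
  83 - 80 = 3


Delta encoded: [4, 15, 0, 24, 0, 12, 10, 13, 2, 3]


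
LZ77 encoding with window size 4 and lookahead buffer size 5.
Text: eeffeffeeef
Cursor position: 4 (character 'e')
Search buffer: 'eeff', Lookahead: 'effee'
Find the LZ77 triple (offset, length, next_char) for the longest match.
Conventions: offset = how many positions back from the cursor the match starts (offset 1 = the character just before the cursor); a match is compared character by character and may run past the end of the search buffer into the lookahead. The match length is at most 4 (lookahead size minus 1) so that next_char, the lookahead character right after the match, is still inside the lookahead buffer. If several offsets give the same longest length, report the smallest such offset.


Try each offset into the search buffer:
  offset=1 (pos 3, char 'f'): match length 0
  offset=2 (pos 2, char 'f'): match length 0
  offset=3 (pos 1, char 'e'): match length 4
  offset=4 (pos 0, char 'e'): match length 1
Longest match has length 4 at offset 3.
next_char = character at position 4 + 4 = 8 -> 'e'

Best match: offset=3, length=4 (matching 'effe' starting at position 1)
LZ77 triple: (3, 4, 'e')
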